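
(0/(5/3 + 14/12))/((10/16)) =0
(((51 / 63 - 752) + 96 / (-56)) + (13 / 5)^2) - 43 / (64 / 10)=-12648107 / 16800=-752.86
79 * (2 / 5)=158 / 5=31.60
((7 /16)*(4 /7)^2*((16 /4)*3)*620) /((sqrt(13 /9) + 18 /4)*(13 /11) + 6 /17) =7588041120 /37948037-3689674560*sqrt(13) /265636259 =149.88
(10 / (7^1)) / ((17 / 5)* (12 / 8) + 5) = 100 / 707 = 0.14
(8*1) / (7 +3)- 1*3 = -11 / 5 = -2.20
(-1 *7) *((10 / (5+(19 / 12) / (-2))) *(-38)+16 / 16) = 63133 / 101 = 625.08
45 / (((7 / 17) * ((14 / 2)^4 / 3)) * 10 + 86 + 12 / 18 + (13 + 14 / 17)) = 459 / 34639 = 0.01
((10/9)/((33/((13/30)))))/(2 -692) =-13/614790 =-0.00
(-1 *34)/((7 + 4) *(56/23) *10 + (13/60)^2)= -2815200/22179887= -0.13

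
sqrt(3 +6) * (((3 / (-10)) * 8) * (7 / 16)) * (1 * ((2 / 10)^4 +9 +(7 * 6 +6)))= -1122219 / 6250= -179.56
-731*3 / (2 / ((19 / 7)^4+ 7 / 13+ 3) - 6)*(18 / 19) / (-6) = -11872588401 / 204540472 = -58.05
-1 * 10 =-10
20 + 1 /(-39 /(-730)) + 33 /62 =94907 /2418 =39.25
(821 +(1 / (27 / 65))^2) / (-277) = -602734 / 201933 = -2.98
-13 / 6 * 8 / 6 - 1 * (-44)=370 / 9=41.11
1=1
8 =8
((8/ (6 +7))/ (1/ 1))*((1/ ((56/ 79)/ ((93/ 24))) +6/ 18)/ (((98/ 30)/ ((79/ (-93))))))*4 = -3.71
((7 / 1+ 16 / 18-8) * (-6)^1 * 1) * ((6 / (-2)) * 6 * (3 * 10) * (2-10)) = 2880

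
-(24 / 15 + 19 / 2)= -111 / 10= -11.10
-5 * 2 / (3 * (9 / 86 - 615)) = 860 / 158643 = 0.01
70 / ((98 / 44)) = 220 / 7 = 31.43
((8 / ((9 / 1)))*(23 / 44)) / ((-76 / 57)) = -23 / 66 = -0.35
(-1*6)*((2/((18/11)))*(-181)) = 3982/3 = 1327.33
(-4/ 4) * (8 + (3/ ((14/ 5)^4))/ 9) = -922609/ 115248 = -8.01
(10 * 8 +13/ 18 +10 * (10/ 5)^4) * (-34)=-73661/ 9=-8184.56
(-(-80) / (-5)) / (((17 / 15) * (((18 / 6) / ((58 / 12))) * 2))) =-580 / 51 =-11.37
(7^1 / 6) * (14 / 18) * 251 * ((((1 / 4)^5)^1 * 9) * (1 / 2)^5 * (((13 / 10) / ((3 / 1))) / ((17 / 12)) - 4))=-1930943 / 8355840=-0.23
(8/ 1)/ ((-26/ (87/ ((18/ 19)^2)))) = -10469/ 351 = -29.83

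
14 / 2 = 7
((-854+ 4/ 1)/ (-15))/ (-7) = -8.10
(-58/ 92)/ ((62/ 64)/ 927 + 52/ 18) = -430128/ 1971721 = -0.22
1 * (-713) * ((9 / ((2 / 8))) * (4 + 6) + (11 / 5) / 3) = -3858043 / 15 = -257202.87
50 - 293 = -243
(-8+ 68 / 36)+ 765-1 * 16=6686 / 9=742.89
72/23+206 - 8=4626/23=201.13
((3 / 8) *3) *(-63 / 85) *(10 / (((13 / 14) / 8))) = -15876 / 221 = -71.84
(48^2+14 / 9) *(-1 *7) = -145250 / 9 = -16138.89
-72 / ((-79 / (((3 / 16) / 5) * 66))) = 891 / 395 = 2.26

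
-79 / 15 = -5.27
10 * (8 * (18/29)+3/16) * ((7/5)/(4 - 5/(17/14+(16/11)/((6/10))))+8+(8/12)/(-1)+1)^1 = 467879647/1024048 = 456.89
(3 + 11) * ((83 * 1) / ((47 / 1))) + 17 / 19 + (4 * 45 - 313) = -95892 / 893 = -107.38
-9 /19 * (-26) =234 /19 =12.32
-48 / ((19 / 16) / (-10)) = 7680 / 19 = 404.21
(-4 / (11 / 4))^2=2.12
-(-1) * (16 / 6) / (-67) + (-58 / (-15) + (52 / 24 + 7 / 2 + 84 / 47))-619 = -28705618 / 47235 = -607.72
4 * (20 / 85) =16 / 17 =0.94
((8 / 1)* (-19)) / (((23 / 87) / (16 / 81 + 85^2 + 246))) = -2667576136 / 621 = -4295613.75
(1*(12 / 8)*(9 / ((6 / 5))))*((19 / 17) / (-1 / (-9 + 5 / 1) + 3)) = 855 / 221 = 3.87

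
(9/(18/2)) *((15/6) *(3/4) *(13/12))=65/32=2.03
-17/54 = -0.31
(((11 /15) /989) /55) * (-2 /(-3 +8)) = -2 /370875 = -0.00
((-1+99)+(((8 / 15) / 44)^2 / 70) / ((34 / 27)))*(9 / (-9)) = -176387753 / 1799875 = -98.00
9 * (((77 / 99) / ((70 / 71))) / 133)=71 / 1330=0.05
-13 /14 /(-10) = 13 /140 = 0.09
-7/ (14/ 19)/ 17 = -0.56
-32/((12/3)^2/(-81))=162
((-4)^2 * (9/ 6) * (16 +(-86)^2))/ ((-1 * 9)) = -59296/ 3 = -19765.33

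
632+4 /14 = 4426 /7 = 632.29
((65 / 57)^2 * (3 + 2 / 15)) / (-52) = -3055 / 38988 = -0.08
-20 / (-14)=10 / 7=1.43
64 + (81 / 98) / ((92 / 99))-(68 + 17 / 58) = -889941 / 261464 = -3.40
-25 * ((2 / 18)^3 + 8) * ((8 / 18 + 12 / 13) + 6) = -125701150 / 85293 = -1473.76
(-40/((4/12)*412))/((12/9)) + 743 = 153013/206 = 742.78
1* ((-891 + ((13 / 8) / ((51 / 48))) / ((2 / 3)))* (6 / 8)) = -11331 / 17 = -666.53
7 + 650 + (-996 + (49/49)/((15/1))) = -5084/15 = -338.93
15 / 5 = 3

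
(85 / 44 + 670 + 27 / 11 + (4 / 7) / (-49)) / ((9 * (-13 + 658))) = 10177663 / 87609060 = 0.12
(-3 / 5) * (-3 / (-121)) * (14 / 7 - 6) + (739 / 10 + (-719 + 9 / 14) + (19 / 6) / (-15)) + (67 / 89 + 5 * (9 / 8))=-3464046937 / 5427576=-638.23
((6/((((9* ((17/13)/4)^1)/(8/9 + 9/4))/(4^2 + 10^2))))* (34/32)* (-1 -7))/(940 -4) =-3277/486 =-6.74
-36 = -36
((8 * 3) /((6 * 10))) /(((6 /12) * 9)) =0.09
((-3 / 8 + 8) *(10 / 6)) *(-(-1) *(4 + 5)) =915 / 8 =114.38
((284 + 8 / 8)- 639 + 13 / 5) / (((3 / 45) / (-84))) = 442764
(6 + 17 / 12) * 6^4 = 9612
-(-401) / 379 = 401 / 379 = 1.06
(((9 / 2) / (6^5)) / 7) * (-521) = -521 / 12096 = -0.04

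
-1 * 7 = -7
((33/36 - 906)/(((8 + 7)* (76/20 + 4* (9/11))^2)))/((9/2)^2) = -6570905/110313009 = -0.06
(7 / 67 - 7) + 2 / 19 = -6.79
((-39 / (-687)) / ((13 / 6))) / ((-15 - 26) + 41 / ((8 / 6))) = -24 / 9389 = -0.00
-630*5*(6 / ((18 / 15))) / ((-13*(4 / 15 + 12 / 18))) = 16875 / 13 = 1298.08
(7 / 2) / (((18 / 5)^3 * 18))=875 / 209952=0.00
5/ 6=0.83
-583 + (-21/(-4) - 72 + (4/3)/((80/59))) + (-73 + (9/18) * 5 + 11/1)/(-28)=-77597/120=-646.64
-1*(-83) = 83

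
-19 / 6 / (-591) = 19 / 3546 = 0.01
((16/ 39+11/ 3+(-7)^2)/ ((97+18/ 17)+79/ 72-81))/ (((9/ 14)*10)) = 131376/ 288899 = 0.45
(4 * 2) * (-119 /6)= -476 /3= -158.67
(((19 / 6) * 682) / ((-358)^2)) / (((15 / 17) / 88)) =1.68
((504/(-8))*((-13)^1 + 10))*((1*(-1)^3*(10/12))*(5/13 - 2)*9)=59535/26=2289.81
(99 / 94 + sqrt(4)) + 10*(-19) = -17573 / 94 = -186.95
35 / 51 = 0.69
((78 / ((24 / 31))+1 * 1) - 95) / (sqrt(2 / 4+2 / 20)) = 9 * sqrt(15) / 4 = 8.71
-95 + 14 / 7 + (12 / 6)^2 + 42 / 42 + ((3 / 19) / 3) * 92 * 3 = -1396 / 19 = -73.47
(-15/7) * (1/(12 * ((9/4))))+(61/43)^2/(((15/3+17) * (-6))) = -484921/5125428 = -0.09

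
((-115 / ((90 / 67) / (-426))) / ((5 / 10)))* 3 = 218822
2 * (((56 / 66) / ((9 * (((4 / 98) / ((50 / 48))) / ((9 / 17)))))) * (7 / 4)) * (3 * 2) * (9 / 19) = 180075 / 14212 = 12.67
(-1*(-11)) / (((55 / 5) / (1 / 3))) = 1 / 3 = 0.33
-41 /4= -10.25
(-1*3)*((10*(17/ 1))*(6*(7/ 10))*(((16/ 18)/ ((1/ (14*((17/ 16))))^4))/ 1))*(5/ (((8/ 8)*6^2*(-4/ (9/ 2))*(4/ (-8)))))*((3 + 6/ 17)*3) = -1200195517185/ 4096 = -293016483.69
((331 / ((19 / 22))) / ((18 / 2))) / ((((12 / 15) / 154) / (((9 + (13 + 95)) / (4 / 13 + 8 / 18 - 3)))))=-2132114985 / 4997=-426679.00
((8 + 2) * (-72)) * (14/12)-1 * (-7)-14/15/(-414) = -2586458/3105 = -833.00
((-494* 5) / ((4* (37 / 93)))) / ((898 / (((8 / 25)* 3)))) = -137826 / 83065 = -1.66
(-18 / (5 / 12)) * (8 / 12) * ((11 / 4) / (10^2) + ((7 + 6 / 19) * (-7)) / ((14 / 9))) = 2249919 / 2375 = 947.33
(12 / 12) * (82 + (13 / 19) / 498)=775897 / 9462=82.00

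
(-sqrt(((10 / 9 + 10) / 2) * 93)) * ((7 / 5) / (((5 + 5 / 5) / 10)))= -35 * sqrt(186) / 9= -53.04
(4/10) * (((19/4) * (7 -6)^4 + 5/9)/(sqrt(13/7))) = 191 * sqrt(91)/1170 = 1.56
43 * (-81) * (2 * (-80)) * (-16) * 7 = -62415360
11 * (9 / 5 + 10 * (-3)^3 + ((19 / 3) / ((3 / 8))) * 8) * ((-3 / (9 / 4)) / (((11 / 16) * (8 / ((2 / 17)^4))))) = 766592 / 11275335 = 0.07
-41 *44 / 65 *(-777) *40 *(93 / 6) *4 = 695247168 / 13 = 53480551.38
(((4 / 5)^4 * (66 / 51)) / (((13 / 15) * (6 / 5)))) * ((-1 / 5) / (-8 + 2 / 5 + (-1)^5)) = 2816 / 237575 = 0.01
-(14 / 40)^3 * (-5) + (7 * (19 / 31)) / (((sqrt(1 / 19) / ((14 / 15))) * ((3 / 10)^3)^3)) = 343 / 1600 + 372400000000 * sqrt(19) / 1830519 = 886772.75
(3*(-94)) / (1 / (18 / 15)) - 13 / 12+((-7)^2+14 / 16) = -34753 / 120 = -289.61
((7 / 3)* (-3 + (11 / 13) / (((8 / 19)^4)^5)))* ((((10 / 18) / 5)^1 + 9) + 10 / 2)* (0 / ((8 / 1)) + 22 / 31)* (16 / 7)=577645059307486404062451727159 / 392029340363346935808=1473474048.58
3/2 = 1.50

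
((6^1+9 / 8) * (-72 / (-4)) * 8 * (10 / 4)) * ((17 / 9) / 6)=1615 / 2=807.50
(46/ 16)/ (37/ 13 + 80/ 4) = 299/ 2376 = 0.13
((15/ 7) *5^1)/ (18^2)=25/ 756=0.03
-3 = -3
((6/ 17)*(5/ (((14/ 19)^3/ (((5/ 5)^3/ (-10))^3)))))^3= -8712567840033/ 101507722849792000000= -0.00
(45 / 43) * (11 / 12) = 0.96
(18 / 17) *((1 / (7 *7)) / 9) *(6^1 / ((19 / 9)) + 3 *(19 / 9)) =0.02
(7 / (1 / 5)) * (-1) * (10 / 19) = -18.42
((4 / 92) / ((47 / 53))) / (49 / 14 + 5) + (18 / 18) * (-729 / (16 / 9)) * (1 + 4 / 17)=-148939565 / 294032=-506.54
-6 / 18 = -1 / 3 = -0.33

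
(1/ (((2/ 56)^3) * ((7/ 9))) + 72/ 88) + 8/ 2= 310517/ 11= 28228.82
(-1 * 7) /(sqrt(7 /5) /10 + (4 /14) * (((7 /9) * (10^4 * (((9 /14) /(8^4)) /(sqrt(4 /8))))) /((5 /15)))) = -313600 /(896 * sqrt(35) + 46875 * sqrt(2)) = -4.38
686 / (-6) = -343 / 3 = -114.33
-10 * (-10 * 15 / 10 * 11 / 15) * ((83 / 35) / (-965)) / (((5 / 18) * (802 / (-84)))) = 197208 / 1934825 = 0.10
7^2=49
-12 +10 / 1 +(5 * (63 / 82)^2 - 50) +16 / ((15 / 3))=-1541431 / 33620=-45.85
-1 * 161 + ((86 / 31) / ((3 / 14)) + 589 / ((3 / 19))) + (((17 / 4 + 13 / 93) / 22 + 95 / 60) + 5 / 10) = 29336059 / 8184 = 3584.56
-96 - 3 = -99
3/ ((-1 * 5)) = -3/ 5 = -0.60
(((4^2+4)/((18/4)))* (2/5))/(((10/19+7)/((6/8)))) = 76/429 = 0.18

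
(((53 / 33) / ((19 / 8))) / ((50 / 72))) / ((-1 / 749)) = -729.36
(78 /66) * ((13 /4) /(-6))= -0.64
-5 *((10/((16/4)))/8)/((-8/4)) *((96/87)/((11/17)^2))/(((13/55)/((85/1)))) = 3070625/4147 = 740.44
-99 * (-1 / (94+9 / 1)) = 99 / 103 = 0.96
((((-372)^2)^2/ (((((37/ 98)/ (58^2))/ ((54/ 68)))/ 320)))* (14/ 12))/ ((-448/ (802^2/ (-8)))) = 5710381115343842407680/ 629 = 9078507337589574575.01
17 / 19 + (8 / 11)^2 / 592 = 76185 / 85063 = 0.90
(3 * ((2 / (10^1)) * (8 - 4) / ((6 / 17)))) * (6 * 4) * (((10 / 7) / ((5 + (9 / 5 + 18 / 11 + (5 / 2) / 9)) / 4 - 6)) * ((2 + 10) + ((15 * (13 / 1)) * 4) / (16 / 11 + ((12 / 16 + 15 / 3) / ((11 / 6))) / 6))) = -10883220480 / 438857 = -24799.01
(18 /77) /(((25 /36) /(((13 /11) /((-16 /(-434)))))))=32643 /3025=10.79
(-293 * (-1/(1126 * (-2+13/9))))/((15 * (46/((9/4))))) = -7911/5179600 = -0.00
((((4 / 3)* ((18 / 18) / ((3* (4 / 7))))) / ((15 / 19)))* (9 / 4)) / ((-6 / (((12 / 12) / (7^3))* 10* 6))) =-19 / 294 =-0.06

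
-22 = -22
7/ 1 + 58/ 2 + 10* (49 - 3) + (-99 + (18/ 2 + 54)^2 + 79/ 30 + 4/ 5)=131083/ 30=4369.43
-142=-142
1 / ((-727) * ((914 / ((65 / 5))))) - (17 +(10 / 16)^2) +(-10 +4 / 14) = -4034381089 / 148843072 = -27.10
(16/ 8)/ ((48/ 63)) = 21/ 8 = 2.62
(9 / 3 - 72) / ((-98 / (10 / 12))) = 115 / 196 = 0.59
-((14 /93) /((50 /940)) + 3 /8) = -11923 /3720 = -3.21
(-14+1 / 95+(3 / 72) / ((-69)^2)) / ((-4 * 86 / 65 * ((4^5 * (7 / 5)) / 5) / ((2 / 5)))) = 1410098495 / 382376706048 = 0.00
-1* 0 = 0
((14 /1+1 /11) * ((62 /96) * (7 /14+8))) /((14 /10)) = 408425 /7392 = 55.25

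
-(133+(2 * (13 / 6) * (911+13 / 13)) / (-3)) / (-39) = -3553 / 117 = -30.37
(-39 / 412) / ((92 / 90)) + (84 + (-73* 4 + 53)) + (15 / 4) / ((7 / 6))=-20148785 / 132664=-151.88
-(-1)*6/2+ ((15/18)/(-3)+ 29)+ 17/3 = 673/18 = 37.39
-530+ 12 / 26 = -6884 / 13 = -529.54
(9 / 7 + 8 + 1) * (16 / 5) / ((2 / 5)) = 576 / 7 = 82.29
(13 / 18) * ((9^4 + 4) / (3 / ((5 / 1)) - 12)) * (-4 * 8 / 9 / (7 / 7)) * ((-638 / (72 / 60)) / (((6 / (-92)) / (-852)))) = -142267247408000 / 13851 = -10271261815.61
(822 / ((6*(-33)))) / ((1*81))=-137 / 2673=-0.05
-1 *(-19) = 19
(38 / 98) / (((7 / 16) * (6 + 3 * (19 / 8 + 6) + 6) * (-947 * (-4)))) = 608 / 96471837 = 0.00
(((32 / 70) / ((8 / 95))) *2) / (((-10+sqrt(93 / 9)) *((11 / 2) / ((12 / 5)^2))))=-131328 / 103565-21888 *sqrt(93) / 517825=-1.68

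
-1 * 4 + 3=-1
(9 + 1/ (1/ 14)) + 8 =31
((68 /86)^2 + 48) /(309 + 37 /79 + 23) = 7102732 /48563985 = 0.15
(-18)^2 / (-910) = -162 / 455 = -0.36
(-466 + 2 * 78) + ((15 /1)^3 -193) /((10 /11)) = 15951 /5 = 3190.20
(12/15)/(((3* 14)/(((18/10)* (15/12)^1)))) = 3/70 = 0.04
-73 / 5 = -14.60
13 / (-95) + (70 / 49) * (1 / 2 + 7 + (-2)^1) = 5134 / 665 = 7.72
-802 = -802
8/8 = 1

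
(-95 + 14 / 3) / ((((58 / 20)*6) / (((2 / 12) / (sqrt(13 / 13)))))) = -1355 / 1566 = -0.87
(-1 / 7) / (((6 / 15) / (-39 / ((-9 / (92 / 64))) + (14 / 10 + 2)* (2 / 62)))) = -47161 / 20832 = -2.26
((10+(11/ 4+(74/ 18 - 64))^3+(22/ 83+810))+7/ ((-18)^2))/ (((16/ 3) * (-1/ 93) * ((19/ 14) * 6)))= 156072661657171/ 392408064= 397730.52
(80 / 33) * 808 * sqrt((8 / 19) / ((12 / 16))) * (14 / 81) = 3619840 * sqrt(114) / 152361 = 253.67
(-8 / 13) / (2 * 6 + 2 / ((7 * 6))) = -168 / 3289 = -0.05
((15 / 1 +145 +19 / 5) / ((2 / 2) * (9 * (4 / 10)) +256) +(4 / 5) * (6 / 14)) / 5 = 44241 / 227150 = 0.19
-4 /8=-1 /2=-0.50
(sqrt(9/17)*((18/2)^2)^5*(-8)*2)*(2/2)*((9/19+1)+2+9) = -39665659345776*sqrt(17)/323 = -506333446416.11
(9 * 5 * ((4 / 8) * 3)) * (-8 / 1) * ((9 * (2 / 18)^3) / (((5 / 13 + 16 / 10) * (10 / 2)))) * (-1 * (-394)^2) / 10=4036136 / 387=10429.29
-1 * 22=-22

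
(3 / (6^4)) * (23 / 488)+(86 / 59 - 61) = -740595251 / 12438144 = -59.54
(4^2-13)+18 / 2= 12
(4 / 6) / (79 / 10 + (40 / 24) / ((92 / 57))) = 920 / 12327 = 0.07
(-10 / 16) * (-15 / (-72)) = -25 / 192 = -0.13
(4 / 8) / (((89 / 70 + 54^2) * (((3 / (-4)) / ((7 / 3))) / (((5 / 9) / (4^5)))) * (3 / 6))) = -1225 / 2117238912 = -0.00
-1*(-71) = 71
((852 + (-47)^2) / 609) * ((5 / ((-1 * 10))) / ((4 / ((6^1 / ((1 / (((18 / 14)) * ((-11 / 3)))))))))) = 101013 / 5684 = 17.77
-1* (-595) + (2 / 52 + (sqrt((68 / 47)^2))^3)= 1614420865 / 2699398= 598.07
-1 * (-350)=350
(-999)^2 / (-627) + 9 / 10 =-1590.81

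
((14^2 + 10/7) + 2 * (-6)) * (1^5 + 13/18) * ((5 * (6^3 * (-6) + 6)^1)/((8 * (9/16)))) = -86511700/189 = -457733.86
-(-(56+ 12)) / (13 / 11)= 748 / 13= 57.54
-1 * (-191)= 191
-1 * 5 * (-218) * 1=1090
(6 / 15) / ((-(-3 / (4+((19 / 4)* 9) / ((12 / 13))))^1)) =161 / 24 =6.71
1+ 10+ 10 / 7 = 87 / 7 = 12.43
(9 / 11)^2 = 81 / 121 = 0.67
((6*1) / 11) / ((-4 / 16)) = -24 / 11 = -2.18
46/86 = 23/43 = 0.53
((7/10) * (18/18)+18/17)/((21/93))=7.79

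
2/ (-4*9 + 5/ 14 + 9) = -28/ 373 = -0.08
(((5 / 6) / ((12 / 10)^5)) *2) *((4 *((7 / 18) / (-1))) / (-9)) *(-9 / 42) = -0.02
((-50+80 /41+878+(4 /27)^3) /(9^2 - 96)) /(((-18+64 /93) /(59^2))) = 11125.62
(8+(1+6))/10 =3/2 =1.50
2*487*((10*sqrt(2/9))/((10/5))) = 4870*sqrt(2)/3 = 2295.74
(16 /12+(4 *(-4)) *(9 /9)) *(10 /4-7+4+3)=-110 /3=-36.67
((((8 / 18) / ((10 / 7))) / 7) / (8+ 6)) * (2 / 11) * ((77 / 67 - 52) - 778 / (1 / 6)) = -632326 / 232155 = -2.72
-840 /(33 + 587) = -1.35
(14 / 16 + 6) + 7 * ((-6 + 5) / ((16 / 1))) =103 / 16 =6.44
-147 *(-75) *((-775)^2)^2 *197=783522792158203125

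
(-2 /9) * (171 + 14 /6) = -1040 /27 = -38.52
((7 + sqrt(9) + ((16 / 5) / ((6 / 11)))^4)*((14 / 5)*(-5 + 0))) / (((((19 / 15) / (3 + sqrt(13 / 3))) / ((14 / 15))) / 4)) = -250486.93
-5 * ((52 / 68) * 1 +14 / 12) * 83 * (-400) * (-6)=-32702000 / 17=-1923647.06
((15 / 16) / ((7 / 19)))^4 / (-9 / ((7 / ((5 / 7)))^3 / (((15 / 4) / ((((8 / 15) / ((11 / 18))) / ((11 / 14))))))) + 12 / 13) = 9806085095625 / 208336456192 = 47.07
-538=-538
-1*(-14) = 14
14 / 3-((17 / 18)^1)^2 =1223 / 324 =3.77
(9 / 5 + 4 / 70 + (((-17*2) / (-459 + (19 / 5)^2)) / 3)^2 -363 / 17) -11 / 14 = -1341487668557 / 66145493358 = -20.28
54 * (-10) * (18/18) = -540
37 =37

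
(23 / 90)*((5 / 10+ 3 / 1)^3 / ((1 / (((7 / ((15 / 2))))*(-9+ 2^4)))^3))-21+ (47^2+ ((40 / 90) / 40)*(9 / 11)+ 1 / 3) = 8760630848 / 1670625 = 5243.92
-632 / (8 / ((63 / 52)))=-4977 / 52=-95.71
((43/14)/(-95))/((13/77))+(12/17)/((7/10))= 240113/293930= 0.82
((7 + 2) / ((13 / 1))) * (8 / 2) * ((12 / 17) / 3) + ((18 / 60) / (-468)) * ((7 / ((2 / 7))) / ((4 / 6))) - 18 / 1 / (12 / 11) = -561233 / 35360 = -15.87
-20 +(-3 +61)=38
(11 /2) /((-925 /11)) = -121 /1850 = -0.07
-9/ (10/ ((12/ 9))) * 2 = -12/ 5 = -2.40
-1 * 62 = -62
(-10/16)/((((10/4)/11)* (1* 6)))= -0.46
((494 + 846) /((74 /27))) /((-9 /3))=-6030 /37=-162.97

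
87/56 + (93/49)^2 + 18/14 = 123729/19208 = 6.44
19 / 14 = 1.36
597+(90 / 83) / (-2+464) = 3815442 / 6391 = 597.00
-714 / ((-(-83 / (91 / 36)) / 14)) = -75803 / 249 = -304.43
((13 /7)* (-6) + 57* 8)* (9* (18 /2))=252234 /7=36033.43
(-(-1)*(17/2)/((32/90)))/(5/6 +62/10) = 3.40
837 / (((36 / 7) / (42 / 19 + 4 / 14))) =7719 / 19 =406.26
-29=-29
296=296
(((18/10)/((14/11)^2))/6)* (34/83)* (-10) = -6171/8134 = -0.76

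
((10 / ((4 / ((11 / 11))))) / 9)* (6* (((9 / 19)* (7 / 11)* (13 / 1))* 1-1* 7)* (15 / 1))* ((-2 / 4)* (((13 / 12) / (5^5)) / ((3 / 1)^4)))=2093 / 12696750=0.00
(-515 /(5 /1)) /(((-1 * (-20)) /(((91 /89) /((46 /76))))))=-178087 /20470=-8.70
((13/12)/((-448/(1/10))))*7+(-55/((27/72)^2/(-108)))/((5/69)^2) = 12355869079/1536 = 8044185.60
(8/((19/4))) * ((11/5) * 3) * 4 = 4224/95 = 44.46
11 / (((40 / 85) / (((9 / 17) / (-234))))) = -11 / 208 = -0.05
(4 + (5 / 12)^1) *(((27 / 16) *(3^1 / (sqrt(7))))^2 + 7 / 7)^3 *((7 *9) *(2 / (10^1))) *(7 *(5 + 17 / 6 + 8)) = 586890277197839 / 939524096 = 624667.62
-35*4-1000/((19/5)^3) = -1085260/6859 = -158.22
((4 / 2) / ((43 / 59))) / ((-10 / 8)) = -472 / 215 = -2.20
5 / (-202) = -5 / 202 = -0.02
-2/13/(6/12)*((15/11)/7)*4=-240/1001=-0.24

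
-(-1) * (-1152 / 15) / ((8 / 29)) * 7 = -9744 / 5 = -1948.80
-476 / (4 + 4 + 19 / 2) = -136 / 5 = -27.20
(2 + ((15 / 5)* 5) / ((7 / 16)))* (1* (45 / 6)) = 272.14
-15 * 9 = -135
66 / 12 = 11 / 2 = 5.50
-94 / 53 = -1.77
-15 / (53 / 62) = -930 / 53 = -17.55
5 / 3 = 1.67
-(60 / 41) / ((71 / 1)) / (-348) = 5 / 84419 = 0.00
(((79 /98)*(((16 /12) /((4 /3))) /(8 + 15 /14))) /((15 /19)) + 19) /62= 127433 /413385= 0.31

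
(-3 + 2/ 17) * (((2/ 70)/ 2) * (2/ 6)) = -7/ 510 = -0.01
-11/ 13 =-0.85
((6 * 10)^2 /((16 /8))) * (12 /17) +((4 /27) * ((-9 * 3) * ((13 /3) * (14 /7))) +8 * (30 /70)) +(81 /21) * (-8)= 431432 /357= 1208.49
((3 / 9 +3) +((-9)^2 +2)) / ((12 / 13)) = 3367 / 36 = 93.53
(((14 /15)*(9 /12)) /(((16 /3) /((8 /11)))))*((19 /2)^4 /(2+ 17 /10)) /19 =144039 /13024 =11.06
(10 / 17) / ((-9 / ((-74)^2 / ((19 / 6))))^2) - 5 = 1199186875 / 55233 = 21711.42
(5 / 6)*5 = 25 / 6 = 4.17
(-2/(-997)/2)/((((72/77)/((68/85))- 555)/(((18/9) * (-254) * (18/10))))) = 117348/70861775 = 0.00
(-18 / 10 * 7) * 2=-126 / 5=-25.20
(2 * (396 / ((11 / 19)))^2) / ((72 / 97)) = 1260612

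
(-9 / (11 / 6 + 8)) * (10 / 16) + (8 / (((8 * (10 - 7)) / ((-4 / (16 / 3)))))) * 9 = -333 / 118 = -2.82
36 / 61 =0.59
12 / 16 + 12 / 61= 231 / 244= 0.95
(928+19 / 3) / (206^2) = 2803 / 127308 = 0.02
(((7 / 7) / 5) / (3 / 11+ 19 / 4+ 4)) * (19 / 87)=836 / 172695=0.00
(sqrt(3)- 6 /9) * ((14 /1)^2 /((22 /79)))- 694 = -38386 /33+ 7742 * sqrt(3) /11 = 55.84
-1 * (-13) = 13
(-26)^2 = 676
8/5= 1.60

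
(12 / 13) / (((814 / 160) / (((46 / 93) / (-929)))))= -14720 / 152375509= -0.00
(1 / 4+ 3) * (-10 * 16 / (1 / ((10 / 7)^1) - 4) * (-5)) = -26000 / 33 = -787.88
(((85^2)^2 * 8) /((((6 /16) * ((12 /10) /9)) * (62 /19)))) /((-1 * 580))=-3967247500 /899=-4412956.06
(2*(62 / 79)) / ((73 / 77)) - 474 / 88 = -946667 / 253748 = -3.73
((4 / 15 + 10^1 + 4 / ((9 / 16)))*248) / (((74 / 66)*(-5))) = -2133296 / 2775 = -768.76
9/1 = 9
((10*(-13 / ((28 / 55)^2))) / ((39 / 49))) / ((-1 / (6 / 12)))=15125 / 48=315.10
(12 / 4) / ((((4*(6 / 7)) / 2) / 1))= 7 / 4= 1.75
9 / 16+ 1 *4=73 / 16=4.56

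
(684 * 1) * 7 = 4788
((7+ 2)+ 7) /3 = 16 /3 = 5.33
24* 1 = 24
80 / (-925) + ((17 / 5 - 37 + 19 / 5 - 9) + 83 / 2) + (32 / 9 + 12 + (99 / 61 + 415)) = 434.79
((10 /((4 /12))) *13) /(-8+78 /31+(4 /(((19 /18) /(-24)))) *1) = -114855 /28399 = -4.04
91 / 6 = 15.17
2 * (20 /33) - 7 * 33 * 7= -53321 /33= -1615.79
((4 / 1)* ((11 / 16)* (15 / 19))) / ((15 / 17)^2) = 3179 / 1140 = 2.79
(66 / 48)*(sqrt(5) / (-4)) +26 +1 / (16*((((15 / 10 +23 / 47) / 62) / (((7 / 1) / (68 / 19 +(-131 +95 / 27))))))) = 1230921689 / 47544376-11*sqrt(5) / 32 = 25.12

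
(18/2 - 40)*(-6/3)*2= 124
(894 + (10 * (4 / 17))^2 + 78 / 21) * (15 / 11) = 2491740 / 2023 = 1231.71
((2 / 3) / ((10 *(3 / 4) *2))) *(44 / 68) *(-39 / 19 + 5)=0.08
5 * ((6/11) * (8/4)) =60/11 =5.45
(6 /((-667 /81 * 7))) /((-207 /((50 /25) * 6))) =0.01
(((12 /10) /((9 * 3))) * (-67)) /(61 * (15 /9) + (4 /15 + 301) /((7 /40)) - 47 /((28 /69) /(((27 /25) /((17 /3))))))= -0.00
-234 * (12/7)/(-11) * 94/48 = 5499/77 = 71.42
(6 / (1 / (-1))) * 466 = -2796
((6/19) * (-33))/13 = -198/247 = -0.80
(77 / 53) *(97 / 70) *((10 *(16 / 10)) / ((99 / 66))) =21.47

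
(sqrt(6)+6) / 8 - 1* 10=-37 / 4+sqrt(6) / 8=-8.94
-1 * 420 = -420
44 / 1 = 44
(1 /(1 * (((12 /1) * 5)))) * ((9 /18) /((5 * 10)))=1 /6000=0.00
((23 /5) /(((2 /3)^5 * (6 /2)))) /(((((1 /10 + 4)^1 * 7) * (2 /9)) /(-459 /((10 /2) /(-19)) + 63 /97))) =3547276821 /1113560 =3185.53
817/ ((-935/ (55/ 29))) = -817/ 493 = -1.66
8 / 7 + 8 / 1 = 9.14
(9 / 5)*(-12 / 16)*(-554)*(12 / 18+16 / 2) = 6481.80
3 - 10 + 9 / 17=-110 / 17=-6.47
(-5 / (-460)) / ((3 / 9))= 3 / 92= 0.03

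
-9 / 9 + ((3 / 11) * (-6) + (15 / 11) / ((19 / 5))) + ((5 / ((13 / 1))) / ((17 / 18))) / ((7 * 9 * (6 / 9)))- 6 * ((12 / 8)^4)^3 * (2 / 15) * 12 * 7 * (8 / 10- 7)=111854748369593 / 2069267200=54055.25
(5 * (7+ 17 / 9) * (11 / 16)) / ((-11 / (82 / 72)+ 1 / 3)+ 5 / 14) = -157850 / 46329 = -3.41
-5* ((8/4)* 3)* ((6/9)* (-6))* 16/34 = 960/17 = 56.47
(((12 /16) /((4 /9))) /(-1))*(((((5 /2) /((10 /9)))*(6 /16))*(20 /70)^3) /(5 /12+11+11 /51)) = -12393 /4341008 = -0.00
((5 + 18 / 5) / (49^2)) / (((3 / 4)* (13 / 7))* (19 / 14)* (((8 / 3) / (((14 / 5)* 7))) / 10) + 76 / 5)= 172 / 731139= 0.00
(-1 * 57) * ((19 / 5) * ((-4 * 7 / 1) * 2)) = 12129.60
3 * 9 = 27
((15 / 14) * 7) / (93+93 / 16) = 40 / 527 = 0.08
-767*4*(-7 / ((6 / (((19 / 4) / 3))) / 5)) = 510055 / 18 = 28336.39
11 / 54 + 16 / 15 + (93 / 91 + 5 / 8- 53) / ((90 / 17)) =-1656931 / 196560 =-8.43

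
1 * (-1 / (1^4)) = -1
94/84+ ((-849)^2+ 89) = 30277427/42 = 720891.12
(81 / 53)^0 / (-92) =-1 / 92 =-0.01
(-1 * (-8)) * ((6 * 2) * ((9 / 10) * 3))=1296 / 5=259.20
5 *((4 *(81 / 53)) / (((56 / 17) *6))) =2295 / 1484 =1.55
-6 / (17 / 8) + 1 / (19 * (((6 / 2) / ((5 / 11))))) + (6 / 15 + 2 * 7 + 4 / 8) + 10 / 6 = 488577 / 35530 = 13.75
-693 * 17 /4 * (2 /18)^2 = -1309 /36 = -36.36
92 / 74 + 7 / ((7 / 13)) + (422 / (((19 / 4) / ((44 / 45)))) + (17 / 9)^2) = 29803676 / 284715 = 104.68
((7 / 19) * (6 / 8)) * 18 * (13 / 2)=2457 / 76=32.33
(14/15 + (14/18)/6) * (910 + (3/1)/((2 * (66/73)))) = 1279159/1320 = 969.06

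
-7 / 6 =-1.17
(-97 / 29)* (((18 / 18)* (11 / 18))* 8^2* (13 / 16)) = -27742 / 261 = -106.29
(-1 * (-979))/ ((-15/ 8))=-7832/ 15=-522.13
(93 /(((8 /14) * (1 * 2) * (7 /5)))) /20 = 93 /32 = 2.91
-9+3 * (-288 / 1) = -873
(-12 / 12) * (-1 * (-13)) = -13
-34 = -34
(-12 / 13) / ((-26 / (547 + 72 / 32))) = 39 / 2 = 19.50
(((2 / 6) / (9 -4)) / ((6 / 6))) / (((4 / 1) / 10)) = 1 / 6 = 0.17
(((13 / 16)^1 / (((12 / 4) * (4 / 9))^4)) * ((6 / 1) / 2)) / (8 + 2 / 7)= 0.09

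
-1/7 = -0.14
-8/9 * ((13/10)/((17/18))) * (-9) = 936/85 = 11.01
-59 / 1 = -59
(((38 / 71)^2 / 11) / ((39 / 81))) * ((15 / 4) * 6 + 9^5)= 2303079642 / 720863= 3194.89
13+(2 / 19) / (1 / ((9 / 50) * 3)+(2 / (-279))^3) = 4988621126 / 382069499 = 13.06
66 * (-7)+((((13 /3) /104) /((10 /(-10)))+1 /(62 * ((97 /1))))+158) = -21942067 /72168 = -304.04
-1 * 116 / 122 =-58 / 61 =-0.95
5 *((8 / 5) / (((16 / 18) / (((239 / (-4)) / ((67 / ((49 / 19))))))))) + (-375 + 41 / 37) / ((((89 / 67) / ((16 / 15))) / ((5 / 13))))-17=-100167836617 / 653950284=-153.17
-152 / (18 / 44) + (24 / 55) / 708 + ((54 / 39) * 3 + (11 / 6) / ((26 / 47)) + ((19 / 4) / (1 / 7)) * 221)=2651642249 / 379665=6984.16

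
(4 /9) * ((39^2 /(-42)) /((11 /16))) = -5408 /231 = -23.41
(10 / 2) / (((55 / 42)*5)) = 42 / 55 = 0.76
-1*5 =-5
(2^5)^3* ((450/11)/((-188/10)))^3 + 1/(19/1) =-337625.94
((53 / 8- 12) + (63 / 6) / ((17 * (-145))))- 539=-10735159 / 19720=-544.38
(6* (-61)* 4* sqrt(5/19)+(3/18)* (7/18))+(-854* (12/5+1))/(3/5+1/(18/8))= -14111167/5076 - 1464* sqrt(95)/19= -3530.99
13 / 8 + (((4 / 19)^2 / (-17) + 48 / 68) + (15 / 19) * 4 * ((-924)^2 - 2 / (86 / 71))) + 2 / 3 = 17075642548757 / 6333384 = 2696132.52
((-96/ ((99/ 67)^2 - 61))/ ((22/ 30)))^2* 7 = 18281096971200/ 527187809929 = 34.68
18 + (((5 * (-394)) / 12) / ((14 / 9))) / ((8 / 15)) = -40293 / 224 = -179.88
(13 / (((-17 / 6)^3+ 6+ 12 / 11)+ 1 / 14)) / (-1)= 216216 / 259177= 0.83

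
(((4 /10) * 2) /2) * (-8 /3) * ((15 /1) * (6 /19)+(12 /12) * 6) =-1088 /95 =-11.45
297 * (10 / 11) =270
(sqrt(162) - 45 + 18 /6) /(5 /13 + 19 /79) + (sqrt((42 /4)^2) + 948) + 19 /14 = 3081*sqrt(2) /214 + 668610 /749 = 913.03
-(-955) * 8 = 7640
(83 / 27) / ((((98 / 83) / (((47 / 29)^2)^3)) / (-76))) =-2821804547256278 / 786951253683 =-3585.74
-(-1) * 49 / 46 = 49 / 46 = 1.07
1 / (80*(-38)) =-1 / 3040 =-0.00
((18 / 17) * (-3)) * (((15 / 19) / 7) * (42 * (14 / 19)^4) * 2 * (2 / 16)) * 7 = -326728080 / 42093683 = -7.76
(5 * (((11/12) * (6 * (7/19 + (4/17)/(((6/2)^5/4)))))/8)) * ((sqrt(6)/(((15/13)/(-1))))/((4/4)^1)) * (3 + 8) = -45964633 * sqrt(6)/3767472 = -29.88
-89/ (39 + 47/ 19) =-1691/ 788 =-2.15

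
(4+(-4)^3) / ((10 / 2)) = -12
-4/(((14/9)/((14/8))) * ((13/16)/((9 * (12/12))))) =-648/13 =-49.85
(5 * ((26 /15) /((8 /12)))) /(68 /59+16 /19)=1121 /172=6.52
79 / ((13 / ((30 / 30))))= 79 / 13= 6.08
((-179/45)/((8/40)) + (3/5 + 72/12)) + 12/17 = -9626/765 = -12.58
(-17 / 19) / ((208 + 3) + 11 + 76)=-17 / 5662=-0.00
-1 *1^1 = -1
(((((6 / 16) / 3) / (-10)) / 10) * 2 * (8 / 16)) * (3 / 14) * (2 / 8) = -3 / 44800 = -0.00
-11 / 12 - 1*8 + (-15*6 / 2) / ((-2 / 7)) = 1783 / 12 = 148.58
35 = 35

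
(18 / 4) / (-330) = -3 / 220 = -0.01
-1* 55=-55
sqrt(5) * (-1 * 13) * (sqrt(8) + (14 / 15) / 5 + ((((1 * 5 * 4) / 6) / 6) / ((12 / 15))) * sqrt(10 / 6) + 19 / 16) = -26 * sqrt(10) - 21437 * sqrt(5) / 1200 - 1625 * sqrt(3) / 108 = -148.23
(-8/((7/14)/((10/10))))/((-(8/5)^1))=10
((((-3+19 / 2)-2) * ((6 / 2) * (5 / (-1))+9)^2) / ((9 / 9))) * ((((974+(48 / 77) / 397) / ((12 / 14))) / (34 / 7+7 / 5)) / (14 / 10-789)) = -23447225025 / 627699479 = -37.35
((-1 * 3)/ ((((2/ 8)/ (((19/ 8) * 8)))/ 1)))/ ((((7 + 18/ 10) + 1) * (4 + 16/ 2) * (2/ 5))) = -475/ 98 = -4.85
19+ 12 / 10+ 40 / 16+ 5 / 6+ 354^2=1880093 / 15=125339.53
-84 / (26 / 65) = -210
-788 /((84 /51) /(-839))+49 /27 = 75865240 /189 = 401403.39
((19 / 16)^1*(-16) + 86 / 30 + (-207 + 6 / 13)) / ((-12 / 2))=43421 / 1170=37.11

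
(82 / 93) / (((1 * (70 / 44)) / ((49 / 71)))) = 12628 / 33015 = 0.38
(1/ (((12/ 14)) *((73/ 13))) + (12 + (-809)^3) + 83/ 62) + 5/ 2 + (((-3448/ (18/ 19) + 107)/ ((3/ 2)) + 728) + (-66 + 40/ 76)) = -1229359367045501/ 2321838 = -529476805.46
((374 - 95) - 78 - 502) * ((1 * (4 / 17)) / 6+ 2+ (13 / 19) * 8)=-2191280 / 969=-2261.38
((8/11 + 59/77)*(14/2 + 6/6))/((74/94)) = 43240/2849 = 15.18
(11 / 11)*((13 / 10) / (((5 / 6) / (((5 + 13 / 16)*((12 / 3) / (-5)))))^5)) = -21976795586187 / 3125000000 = -7032.57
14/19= 0.74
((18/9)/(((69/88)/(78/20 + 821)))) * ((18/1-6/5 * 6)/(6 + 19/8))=104531328/38525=2713.34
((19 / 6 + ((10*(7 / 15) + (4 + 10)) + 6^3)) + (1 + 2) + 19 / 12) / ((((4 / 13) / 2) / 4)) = 37817 / 6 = 6302.83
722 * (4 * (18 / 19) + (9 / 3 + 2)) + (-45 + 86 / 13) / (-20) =1650459 / 260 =6347.92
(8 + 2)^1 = 10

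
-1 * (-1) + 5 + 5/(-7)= 37/7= 5.29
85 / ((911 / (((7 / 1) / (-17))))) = -35 / 911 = -0.04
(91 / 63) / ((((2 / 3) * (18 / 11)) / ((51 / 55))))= 1.23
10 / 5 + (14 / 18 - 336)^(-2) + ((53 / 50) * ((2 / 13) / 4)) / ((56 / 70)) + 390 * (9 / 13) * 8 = 20466797276277 / 9466380560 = 2162.05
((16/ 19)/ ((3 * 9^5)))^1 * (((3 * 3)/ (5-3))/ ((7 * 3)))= 8/ 7853517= 0.00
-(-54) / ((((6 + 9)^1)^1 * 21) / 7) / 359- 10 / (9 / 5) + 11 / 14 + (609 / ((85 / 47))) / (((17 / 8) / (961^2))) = 1913140599394021 / 13072626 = 146347076.66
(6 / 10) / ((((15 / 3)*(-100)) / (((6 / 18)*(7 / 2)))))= -0.00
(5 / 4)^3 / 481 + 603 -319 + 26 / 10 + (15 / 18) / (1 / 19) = 139653491 / 461760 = 302.44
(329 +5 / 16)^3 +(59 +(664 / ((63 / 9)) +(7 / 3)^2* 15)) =3071897741105 / 86016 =35713096.88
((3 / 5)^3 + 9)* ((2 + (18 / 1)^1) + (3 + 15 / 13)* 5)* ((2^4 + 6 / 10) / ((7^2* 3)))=3378432 / 79625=42.43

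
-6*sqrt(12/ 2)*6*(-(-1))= -36*sqrt(6)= -88.18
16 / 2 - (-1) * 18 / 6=11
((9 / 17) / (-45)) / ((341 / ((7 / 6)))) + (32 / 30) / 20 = 15447 / 289850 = 0.05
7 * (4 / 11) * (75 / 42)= 50 / 11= 4.55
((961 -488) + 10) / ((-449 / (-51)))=24633 / 449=54.86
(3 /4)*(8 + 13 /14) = 6.70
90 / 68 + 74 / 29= 3821 / 986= 3.88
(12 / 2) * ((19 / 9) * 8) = 304 / 3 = 101.33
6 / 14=3 / 7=0.43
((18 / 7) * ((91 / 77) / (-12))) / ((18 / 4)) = -0.06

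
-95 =-95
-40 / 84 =-10 / 21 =-0.48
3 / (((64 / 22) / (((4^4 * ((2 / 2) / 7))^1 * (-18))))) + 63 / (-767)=-3645225 / 5369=-678.94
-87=-87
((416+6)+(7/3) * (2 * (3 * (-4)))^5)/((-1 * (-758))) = -9289517/379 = -24510.60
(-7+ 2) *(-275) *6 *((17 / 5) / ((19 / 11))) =308550 / 19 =16239.47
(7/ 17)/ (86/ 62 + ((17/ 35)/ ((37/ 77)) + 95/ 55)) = 441595/ 4424029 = 0.10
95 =95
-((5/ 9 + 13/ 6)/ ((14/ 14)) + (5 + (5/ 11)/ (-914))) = -349354/ 45243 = -7.72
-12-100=-112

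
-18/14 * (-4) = 36/7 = 5.14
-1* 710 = -710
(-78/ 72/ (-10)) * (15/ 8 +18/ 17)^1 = 1729/ 5440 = 0.32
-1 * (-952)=952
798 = 798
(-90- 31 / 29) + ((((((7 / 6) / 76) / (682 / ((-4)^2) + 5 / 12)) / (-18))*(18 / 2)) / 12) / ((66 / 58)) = -41053252231 / 450792936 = -91.07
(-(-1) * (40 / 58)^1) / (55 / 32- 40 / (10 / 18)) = -0.01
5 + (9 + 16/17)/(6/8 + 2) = 1611/187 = 8.61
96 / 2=48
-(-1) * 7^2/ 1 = 49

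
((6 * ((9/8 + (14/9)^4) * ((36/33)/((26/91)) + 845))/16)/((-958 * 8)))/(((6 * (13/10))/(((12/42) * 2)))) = -1554937295/73212781824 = -0.02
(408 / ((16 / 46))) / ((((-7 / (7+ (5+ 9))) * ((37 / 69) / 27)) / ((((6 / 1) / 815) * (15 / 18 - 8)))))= 281903571 / 30155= 9348.49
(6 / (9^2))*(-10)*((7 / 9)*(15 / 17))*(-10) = 7000 / 1377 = 5.08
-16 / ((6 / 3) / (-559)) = 4472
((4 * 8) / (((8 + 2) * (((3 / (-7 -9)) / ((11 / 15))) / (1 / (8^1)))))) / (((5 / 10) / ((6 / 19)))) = -1408 / 1425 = -0.99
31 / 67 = 0.46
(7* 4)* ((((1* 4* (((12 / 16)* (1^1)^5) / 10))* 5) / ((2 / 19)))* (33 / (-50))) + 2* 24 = -10767 / 50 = -215.34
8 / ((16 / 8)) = 4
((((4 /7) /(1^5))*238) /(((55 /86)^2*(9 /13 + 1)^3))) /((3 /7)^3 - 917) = -23686997243 /316569898150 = -0.07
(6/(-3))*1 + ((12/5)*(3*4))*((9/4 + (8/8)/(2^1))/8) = 79/10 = 7.90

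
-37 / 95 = -0.39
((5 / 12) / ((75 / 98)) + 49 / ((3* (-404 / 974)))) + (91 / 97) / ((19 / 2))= -324458624 / 8376435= -38.73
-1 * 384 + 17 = -367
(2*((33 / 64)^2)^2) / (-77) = -107811 / 58720256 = -0.00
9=9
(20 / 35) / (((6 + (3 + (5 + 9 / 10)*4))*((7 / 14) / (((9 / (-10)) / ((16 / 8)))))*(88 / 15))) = -135 / 50204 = -0.00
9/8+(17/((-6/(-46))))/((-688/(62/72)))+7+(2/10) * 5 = 665903/74304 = 8.96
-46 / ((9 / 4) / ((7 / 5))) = -1288 / 45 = -28.62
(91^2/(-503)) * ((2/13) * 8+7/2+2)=-111475/1006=-110.81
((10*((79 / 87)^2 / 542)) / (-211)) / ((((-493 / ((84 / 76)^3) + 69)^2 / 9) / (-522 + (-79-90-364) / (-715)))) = 15345551308124709 / 3978567511180991992604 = 0.00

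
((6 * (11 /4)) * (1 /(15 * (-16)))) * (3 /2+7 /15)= -0.14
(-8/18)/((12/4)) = -4/27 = -0.15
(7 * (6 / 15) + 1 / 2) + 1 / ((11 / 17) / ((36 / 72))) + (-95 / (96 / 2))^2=1012471 / 126720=7.99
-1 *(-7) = 7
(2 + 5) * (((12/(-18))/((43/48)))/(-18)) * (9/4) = 28/43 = 0.65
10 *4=40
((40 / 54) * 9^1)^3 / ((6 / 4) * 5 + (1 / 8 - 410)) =-64000 / 86913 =-0.74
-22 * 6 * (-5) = 660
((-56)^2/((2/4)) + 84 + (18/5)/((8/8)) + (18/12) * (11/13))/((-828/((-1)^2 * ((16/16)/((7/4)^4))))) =-26461216/32305455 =-0.82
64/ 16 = 4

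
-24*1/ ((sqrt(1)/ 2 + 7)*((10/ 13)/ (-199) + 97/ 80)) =-662272/ 250139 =-2.65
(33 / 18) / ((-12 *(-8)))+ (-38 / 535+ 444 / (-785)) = -29877079 / 48381120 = -0.62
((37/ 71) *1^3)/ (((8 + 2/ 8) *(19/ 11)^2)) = 1628/ 76893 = 0.02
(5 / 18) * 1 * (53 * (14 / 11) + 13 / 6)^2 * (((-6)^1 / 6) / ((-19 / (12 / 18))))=105570125 / 2234628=47.24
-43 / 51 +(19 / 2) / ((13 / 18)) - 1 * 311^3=-19943184991 / 663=-30080218.69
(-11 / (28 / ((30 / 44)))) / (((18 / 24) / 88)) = -220 / 7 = -31.43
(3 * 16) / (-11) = -48 / 11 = -4.36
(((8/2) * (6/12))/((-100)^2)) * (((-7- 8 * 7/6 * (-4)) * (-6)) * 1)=-91/2500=-0.04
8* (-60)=-480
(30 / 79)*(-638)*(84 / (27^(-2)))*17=-19924969680 / 79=-252214806.08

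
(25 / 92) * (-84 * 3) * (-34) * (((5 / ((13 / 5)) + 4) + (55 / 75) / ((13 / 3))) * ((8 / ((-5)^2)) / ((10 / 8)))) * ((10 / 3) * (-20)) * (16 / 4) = -289529856 / 299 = -968327.28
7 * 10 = 70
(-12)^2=144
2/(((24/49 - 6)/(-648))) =1176/5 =235.20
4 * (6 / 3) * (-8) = -64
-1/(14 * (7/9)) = -9/98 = -0.09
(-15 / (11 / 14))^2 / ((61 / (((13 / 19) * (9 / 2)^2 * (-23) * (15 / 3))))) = -1335072375 / 140239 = -9519.98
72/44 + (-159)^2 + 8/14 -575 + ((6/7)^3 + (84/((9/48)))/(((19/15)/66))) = 3444703396/71687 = 48052.00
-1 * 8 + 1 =-7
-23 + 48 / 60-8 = -151 / 5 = -30.20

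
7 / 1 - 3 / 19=130 / 19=6.84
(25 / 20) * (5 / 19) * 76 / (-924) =-25 / 924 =-0.03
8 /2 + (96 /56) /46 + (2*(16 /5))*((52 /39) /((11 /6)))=76966 /8855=8.69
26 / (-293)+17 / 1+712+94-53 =225584 / 293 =769.91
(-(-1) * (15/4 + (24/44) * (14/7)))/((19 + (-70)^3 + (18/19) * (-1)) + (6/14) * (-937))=-9443/669826784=-0.00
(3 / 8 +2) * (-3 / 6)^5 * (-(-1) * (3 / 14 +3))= -855 / 3584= -0.24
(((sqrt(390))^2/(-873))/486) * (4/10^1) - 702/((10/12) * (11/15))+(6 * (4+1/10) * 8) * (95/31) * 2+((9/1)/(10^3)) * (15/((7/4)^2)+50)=6848224996793/118154351700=57.96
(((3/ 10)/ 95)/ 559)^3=27/ 149763589132625000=0.00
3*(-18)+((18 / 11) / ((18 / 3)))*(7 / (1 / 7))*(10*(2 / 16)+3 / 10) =-7323 / 220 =-33.29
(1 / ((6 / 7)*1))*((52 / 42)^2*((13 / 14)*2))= 4394 / 1323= 3.32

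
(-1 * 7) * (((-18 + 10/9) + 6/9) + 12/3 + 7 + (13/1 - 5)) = -19.44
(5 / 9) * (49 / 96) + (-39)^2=1314389 / 864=1521.28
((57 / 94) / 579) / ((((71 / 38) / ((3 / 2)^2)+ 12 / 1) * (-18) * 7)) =-361 / 557249672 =-0.00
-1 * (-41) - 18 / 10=39.20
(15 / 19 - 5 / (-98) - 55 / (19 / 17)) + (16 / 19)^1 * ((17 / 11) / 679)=-96095547 / 1986754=-48.37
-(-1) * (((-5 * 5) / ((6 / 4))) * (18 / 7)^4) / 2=-874800 / 2401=-364.35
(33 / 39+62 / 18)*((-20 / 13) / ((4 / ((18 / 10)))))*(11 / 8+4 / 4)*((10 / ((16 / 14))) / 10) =-33383 / 5408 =-6.17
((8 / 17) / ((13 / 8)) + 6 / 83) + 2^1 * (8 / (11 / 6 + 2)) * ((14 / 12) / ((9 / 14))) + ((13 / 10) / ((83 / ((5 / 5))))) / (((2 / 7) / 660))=44.12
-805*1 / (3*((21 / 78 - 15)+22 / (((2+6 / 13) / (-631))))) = 0.05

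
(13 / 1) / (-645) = -13 / 645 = -0.02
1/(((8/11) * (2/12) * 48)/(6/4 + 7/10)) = 121/320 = 0.38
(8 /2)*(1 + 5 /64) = 69 /16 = 4.31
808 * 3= 2424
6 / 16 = 3 / 8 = 0.38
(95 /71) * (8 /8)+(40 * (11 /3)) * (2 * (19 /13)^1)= 1190825 /2769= 430.06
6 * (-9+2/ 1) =-42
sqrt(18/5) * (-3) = -9 * sqrt(10)/5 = -5.69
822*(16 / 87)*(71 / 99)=311264 / 2871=108.42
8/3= 2.67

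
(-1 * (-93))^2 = 8649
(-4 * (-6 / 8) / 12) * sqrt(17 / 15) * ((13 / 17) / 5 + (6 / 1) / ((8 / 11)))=2857 * sqrt(255) / 20400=2.24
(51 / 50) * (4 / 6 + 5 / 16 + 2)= 2431 / 800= 3.04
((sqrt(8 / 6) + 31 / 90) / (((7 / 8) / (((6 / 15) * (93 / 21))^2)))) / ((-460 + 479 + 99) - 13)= 476656 / 40516875 + 61504 * sqrt(3) / 2701125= 0.05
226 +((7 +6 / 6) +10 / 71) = 16624 / 71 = 234.14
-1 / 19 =-0.05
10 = 10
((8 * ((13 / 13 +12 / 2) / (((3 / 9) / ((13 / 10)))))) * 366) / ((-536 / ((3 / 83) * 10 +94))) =-391278888 / 27805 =-14072.25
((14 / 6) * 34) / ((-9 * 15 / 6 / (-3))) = 476 / 45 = 10.58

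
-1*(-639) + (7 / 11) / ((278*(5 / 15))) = 1954083 / 3058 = 639.01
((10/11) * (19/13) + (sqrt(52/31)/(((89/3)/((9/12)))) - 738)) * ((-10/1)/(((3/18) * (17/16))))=101130240/2431 - 4320 * sqrt(403)/46903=41598.41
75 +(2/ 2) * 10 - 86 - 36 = -37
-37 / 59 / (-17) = 37 / 1003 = 0.04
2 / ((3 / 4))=8 / 3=2.67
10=10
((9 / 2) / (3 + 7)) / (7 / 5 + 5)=0.07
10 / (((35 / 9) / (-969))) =-17442 / 7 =-2491.71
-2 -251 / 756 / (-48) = -72325 / 36288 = -1.99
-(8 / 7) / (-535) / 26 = 4 / 48685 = 0.00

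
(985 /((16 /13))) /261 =12805 /4176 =3.07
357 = 357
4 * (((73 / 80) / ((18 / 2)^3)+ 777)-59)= 41873833 / 14580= 2872.01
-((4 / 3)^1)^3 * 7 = -448 / 27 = -16.59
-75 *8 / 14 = -300 / 7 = -42.86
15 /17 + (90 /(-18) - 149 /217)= -17723 /3689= -4.80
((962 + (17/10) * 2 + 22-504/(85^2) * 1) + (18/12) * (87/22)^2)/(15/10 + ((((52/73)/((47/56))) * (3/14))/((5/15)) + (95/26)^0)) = 24254590996213/73081713100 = 331.88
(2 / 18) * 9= 1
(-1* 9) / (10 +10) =-0.45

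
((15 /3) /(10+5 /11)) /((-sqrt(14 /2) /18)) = -198* sqrt(7) /161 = -3.25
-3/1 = -3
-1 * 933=-933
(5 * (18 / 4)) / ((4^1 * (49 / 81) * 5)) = 729 / 392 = 1.86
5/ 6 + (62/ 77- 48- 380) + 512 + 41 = 58507/ 462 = 126.64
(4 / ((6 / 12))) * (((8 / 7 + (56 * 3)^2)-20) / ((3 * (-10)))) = -263248 / 35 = -7521.37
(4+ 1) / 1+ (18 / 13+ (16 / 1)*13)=2787 / 13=214.38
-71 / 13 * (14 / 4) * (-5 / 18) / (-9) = -2485 / 4212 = -0.59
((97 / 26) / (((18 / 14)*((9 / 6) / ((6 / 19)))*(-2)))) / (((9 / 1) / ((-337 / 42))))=0.27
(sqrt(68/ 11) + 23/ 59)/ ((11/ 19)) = 437/ 649 + 38 * sqrt(187)/ 121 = 4.97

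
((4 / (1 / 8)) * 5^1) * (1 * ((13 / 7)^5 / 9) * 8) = 475255040 / 151263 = 3141.91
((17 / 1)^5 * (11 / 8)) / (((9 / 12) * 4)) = 15618427 / 24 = 650767.79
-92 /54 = -46 /27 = -1.70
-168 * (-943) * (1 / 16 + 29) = 9208395 / 2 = 4604197.50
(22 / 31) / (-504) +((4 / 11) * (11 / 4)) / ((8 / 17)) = 33179 / 15624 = 2.12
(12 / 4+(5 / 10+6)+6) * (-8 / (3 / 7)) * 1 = -868 / 3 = -289.33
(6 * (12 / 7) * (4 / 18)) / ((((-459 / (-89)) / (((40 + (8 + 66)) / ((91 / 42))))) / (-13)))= -108224 / 357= -303.15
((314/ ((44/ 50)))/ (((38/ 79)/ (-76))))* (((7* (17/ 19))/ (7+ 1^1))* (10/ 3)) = -184494625/ 1254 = -147124.90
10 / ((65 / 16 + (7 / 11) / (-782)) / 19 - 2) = -688160 / 122921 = -5.60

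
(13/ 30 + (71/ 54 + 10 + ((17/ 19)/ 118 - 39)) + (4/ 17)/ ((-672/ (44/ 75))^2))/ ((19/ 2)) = -20606811341359/ 7185537135000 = -2.87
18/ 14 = 9/ 7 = 1.29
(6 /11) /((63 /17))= 34 /231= 0.15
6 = 6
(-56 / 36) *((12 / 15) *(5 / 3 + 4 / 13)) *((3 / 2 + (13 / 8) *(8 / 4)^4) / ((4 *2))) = -5929 / 702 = -8.45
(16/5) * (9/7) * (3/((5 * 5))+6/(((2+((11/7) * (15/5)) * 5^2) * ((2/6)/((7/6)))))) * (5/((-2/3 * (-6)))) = 1.52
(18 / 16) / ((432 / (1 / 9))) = 1 / 3456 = 0.00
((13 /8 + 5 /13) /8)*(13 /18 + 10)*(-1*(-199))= 8027063 /14976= 536.00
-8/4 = -2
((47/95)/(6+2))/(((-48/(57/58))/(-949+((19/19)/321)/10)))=143175583/119155200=1.20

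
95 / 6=15.83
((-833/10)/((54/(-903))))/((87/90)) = 250733/174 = 1440.99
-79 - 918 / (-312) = -3955 / 52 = -76.06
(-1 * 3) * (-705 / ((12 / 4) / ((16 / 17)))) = 11280 / 17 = 663.53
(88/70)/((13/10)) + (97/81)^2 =1433587/597051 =2.40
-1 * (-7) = 7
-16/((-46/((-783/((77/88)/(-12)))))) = 601344/161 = 3735.06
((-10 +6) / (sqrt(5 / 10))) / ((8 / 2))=-sqrt(2)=-1.41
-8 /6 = -4 /3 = -1.33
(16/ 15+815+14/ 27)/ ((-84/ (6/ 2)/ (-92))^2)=58316431/ 6615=8815.79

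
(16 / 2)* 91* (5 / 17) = 3640 / 17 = 214.12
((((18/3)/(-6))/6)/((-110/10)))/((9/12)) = 0.02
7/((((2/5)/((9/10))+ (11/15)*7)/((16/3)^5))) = 36700160/6777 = 5415.40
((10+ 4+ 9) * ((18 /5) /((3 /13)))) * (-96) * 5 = -172224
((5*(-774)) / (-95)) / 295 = 774 / 5605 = 0.14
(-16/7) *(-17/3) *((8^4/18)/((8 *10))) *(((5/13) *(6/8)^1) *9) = 95.65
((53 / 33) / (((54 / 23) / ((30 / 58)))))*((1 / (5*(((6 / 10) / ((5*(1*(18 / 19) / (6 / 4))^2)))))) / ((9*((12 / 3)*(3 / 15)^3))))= 7618750 / 9327879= 0.82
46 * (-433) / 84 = -9959 / 42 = -237.12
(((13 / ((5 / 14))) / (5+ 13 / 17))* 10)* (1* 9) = 3978 / 7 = 568.29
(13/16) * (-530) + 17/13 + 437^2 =19816127/104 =190539.68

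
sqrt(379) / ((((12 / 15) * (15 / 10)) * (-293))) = -5 * sqrt(379) / 1758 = -0.06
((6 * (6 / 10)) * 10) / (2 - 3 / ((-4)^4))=9216 / 509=18.11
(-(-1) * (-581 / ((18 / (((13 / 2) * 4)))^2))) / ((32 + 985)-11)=-98189 / 81486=-1.20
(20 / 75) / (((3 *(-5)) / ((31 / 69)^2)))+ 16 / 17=17074252 / 18210825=0.94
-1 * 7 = -7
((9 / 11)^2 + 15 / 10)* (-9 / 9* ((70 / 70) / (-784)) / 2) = 75 / 54208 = 0.00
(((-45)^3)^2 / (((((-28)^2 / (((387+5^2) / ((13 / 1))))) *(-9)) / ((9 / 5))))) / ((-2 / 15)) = 2565863578125 / 5096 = 503505411.72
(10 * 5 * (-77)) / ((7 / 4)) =-2200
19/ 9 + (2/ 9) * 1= 7/ 3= 2.33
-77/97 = -0.79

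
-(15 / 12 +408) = -1637 / 4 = -409.25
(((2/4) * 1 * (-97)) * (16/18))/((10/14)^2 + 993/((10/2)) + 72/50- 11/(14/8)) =-237650/1070883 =-0.22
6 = 6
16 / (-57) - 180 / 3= -3436 / 57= -60.28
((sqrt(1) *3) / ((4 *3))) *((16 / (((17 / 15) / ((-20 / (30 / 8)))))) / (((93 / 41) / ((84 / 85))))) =-73472 / 8959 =-8.20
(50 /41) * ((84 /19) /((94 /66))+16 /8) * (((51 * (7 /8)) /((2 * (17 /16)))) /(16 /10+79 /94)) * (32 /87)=510496000 /25911877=19.70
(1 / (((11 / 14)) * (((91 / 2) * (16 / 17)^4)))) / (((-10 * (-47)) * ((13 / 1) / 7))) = 0.00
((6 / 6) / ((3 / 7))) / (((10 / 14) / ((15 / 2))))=24.50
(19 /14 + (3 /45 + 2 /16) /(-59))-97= -4740221 /49560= -95.65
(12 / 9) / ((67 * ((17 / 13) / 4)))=0.06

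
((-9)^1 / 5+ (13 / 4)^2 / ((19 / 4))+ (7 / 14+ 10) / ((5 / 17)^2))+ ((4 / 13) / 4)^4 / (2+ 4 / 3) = 6609787117 / 54265900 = 121.80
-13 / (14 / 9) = -117 / 14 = -8.36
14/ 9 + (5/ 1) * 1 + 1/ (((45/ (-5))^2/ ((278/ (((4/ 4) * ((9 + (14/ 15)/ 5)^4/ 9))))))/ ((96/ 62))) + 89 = 6008520554741060/ 62875447767639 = 95.56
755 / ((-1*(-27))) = 755 / 27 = 27.96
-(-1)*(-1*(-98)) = 98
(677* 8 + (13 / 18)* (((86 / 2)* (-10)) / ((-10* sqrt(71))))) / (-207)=-5416 / 207 - 559* sqrt(71) / 264546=-26.18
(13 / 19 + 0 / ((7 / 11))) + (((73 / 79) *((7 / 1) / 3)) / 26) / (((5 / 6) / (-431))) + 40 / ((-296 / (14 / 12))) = -917571703 / 21659430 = -42.36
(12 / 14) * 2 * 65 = 780 / 7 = 111.43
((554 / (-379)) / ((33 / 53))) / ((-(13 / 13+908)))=29362 / 11368863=0.00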